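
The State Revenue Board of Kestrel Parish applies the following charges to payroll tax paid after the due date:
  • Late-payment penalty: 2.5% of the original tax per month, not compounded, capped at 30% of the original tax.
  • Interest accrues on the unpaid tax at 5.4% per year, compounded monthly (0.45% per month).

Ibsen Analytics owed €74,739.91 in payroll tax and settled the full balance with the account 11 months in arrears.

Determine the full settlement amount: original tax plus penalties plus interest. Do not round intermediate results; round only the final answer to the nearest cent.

Penalty: 11 × 2.5% × €74,739.91 = €20,553.48… (below the 30% cap of €22,421.97…)
Interest: €74,739.91 × ((1 + 0.0045)^11 − 1) = €74,739.91 × 0.0506289… = €3,784.0011…
Total = €74,739.91 + €20,553.4753… + €3,784.0011… = €99,077.39

€99,077.39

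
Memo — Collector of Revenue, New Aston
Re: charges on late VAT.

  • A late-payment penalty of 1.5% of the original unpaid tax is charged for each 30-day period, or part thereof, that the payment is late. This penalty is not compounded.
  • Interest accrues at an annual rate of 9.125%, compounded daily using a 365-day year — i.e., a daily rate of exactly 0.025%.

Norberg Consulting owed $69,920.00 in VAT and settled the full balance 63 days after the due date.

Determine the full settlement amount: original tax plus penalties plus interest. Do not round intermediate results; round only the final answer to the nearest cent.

Penalty periods: ⌈63/30⌉ = 3; penalty = 3 × 1.5% × $69,920.00 = $3,146.40
Interest: $69,920.00 × ((1 + 0.00025)^63 − 1) = $69,920.00 × 0.01587269… = $1,109.8182…
Total = $69,920.00 + $3,146.4000 + $1,109.8182… = $74,176.22

$74,176.22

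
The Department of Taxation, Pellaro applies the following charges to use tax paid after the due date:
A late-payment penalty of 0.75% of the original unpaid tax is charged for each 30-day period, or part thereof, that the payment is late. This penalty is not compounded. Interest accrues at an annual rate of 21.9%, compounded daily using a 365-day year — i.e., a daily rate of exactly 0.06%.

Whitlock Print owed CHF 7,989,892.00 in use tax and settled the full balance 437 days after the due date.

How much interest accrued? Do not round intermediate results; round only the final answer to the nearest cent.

CHF 2,394,445.01

Interest: CHF 7,989,892.00 × ((1 + 0.0006)^437 − 1) = CHF 7,989,892.00 × 0.29968428… = CHF 2,394,445.0107…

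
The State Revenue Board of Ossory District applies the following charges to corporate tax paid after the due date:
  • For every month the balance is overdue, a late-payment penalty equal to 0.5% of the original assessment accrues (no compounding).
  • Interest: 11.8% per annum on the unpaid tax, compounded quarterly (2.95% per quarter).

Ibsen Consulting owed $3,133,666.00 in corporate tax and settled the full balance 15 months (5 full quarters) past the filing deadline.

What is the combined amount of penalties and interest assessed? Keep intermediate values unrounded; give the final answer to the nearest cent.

$725,327.84

Late-payment penalty: 15 × 0.5% × $3,133,666.00 = $235,024.95
Interest: $3,133,666.00 × ((1 + 0.0295)^5 − 1) = $3,133,666.00 × 0.1564630… = $490,302.8860…
Penalties + interest = $235,024.9500 + $490,302.8860… = $725,327.84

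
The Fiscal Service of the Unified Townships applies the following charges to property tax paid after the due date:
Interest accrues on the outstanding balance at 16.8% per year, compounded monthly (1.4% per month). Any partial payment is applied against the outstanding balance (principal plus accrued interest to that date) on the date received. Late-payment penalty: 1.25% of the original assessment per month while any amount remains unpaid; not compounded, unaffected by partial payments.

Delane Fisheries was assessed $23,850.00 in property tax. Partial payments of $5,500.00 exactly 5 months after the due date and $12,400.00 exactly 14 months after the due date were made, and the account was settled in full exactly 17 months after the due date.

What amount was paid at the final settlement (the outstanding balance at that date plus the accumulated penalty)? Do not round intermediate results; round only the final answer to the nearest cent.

$15,850.23

Balance at month 5: $23,850.0000 × (1 + 0.014)^5 = $25,566.9050…
After $5,500.00 payment: $25,566.9050… − $5,500.00 = $20,066.9050…
Balance at month 14: $20,066.9050… × (1 + 0.014)^9 = $22,741.6510…
After $12,400.00 payment: $22,741.6510… − $12,400.00 = $10,341.6510…
Balance at month 17: $10,341.6510… × (1 + 0.014)^3 = $10,782.1096…
Penalty: 17 × 1.25% × $23,850.00 = $5,068.13…
Final settlement = outstanding balance + penalty = $10,782.1096… + $5,068.13… = $15,850.23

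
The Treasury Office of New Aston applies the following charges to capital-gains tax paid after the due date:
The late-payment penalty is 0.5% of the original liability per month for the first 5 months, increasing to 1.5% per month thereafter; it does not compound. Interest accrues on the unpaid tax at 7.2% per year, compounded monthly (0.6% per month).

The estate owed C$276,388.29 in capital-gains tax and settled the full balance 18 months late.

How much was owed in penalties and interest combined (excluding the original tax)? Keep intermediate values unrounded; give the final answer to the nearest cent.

C$92,227.54

Penalty, months 1–5: 5 × 0.5% × C$276,388.29 = C$6,909.71…
Penalty, months 6–18: 13 × 1.5% × C$276,388.29 = C$53,895.72…
Interest: C$276,388.29 × ((1 + 0.006)^18 − 1) = C$276,388.29 × 0.1136883… = C$31,422.1119…
Penalties + interest = C$60,805.4238 + C$31,422.1119… = C$92,227.54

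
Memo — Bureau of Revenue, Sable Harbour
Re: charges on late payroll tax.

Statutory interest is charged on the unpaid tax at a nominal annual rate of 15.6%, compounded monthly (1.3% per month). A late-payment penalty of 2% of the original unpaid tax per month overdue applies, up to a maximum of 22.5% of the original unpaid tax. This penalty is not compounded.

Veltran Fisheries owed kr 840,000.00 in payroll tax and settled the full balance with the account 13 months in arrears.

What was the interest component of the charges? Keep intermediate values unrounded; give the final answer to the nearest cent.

kr 153,578.25

Interest: kr 840,000.00 × ((1 + 0.013)^13 − 1) = kr 840,000.00 × 0.1828312… = kr 153,578.2495…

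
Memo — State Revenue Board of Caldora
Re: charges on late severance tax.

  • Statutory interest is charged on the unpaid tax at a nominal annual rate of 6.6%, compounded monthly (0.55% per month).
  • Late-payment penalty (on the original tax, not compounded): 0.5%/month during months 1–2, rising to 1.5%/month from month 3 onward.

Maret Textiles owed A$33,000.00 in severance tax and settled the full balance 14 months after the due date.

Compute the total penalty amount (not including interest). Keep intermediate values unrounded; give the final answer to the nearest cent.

A$6,270.00

Penalty, months 1–2: 2 × 0.5% × A$33,000.00 = A$330.00
Penalty, months 3–14: 12 × 1.5% × A$33,000.00 = A$5,940.00
Total penalty = A$330.00 + A$5,940.00 = A$6,270.00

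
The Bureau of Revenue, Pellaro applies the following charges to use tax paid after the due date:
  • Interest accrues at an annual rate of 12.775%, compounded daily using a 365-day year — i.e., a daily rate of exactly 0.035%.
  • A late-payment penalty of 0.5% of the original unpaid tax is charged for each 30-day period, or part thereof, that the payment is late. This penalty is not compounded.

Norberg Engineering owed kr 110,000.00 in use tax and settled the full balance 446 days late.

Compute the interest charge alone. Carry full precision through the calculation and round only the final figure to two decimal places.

kr 18,580.23

Interest: kr 110,000.00 × ((1 + 0.00035)^446 − 1) = kr 110,000.00 × 0.16891117… = kr 18,580.2284…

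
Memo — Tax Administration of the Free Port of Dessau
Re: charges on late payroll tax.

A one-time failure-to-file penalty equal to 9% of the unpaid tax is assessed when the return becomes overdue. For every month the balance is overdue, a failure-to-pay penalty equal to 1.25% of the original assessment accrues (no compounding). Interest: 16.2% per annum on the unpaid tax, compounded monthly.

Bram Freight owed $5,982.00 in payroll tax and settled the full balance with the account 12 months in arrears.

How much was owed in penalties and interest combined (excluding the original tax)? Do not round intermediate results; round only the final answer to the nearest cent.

$2,480.06

Failure-to-file penalty: 9% × $5,982.00 = $538.38
Failure-to-pay penalty: 12 × 1.25% × $5,982.00 = $897.30
Interest (16.2%/yr ÷ 12 = 1.35%/month): $5,982.00 × ((1 + 0.0135)^12 − 1) = $1,044.3769…
Penalties + interest = $1,435.6800 + $1,044.3769… = $2,480.06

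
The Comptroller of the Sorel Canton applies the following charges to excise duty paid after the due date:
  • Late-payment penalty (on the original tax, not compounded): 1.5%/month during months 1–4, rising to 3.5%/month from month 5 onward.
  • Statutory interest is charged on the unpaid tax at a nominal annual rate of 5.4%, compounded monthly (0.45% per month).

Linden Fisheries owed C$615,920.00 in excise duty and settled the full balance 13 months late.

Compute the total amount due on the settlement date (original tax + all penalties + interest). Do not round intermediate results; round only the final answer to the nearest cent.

C$883,910.40

Penalty, months 1–4: 4 × 1.5% × C$615,920.00 = C$36,955.20
Penalty, months 5–13: 9 × 3.5% × C$615,920.00 = C$194,014.80
Interest: C$615,920.00 × ((1 + 0.0045)^13 − 1) = C$615,920.00 × 0.0601059… = C$37,020.3996…
Total = C$615,920.00 + C$230,970.0000 + C$37,020.3996… = C$883,910.40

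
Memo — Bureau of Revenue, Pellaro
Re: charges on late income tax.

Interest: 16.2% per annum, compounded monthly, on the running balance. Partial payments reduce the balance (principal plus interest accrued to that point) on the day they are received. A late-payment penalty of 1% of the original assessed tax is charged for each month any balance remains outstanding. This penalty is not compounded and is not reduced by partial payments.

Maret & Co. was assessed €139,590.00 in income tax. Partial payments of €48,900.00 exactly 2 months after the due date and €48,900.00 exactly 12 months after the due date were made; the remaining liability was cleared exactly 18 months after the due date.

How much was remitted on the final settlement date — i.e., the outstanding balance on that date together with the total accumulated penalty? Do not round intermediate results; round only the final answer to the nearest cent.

€89,224.64

Monthly rate = 16.2% ÷ 12 = 1.35%
Balance at month 2: €139,590.0000 × (1 + 0.0135)^2 = €143,384.3703…
After €48,900.00 payment: €143,384.3703… − €48,900.00 = €94,484.3703…
Balance at month 12: €94,484.3703… × (1 + 0.0135)^10 = €108,043.2161…
After €48,900.00 payment: €108,043.2161… − €48,900.00 = €59,143.2161…
Balance at month 18: €59,143.2161… × (1 + 0.0135)^6 = €64,098.4393…
Penalty: 18 × 1% × €139,590.00 = €25,126.20
Final settlement = outstanding balance + penalty = €64,098.4393… + €25,126.20 = €89,224.64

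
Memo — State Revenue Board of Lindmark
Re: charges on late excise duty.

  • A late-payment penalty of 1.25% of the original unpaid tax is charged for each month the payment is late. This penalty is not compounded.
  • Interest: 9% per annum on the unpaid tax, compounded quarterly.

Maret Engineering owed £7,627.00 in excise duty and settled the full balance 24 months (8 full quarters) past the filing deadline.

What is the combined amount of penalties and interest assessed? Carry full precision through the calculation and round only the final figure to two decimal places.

Late-payment penalty: 24 × 1.25% × £7,627.00 = £2,288.10
Interest (9%/yr ÷ 4 = 2.25%/quarter): £7,627.00 × ((1 + 0.0225)^8 − 1) = £1,485.9771…
Penalties + interest = £2,288.1000 + £1,485.9771… = £3,774.08

£3,774.08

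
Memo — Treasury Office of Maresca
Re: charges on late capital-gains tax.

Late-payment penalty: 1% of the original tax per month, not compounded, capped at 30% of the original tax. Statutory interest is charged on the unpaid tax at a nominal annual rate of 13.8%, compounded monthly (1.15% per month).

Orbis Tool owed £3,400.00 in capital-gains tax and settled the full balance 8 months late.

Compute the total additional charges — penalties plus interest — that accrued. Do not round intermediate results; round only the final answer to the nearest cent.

Penalty: 8 × 1% × £3,400.00 = £272.00 (below the 30% cap of £1,020.00)
Interest: £3,400.00 × ((1 + 0.0115)^8 − 1) = £3,400.00 × 0.0957894… = £325.6840…
Penalties + interest = £272.0000 + £325.6840… = £597.68

£597.68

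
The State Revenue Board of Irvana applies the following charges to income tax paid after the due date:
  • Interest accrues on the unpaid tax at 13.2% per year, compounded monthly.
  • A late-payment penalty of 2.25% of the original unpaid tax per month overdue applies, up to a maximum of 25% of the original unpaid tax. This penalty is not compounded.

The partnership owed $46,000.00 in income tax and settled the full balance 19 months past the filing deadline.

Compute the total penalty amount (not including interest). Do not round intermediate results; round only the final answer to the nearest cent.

Penalty (uncapped): 19 × 2.25% × $46,000.00 = $19,665.00; cap = 25% × $46,000.00 = $11,500.00 → penalty = $11,500.00

$11,500.00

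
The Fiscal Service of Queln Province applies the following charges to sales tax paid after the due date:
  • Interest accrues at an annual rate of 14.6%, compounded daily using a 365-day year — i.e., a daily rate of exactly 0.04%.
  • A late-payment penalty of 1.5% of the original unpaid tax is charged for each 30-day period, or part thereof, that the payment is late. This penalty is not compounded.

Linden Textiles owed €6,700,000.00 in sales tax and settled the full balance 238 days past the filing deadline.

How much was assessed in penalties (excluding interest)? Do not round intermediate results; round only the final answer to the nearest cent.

Penalty periods: ⌈238/30⌉ = 8; penalty = 8 × 1.5% × €6,700,000.00 = €804,000.00

€804,000.00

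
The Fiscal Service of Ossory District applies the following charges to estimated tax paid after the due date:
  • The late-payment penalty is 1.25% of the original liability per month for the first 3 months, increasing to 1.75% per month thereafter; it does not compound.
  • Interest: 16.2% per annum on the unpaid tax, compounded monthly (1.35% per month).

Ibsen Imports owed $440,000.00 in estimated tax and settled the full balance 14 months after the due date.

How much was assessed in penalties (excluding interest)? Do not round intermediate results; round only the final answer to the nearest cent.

$101,200.00

Penalty, months 1–3: 3 × 1.25% × $440,000.00 = $16,500.00
Penalty, months 4–14: 11 × 1.75% × $440,000.00 = $84,700.00
Total penalty = $16,500.00 + $84,700.00 = $101,200.00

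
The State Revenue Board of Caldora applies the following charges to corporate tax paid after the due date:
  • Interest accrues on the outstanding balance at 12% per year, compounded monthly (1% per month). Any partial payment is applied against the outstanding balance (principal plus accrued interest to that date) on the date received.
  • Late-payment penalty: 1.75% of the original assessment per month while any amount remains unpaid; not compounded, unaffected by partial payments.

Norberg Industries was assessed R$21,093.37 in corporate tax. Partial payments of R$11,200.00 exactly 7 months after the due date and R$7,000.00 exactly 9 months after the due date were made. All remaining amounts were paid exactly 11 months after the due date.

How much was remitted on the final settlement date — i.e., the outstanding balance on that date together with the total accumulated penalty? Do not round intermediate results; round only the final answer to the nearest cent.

Balance at month 7: R$21,093.3700 × (1 + 0.01)^7 = R$22,614.9477…
After R$11,200.00 payment: R$22,614.9477… − R$11,200.00 = R$11,414.9477…
Balance at month 9: R$11,414.9477… × (1 + 0.01)^2 = R$11,644.3881…
After R$7,000.00 payment: R$11,644.3881… − R$7,000.00 = R$4,644.3881…
Balance at month 11: R$4,644.3881… × (1 + 0.01)^2 = R$4,737.7403…
Penalty: 11 × 1.75% × R$21,093.37 = R$4,060.47…
Final settlement = outstanding balance + penalty = R$4,737.7403… + R$4,060.47… = R$8,798.21

R$8,798.21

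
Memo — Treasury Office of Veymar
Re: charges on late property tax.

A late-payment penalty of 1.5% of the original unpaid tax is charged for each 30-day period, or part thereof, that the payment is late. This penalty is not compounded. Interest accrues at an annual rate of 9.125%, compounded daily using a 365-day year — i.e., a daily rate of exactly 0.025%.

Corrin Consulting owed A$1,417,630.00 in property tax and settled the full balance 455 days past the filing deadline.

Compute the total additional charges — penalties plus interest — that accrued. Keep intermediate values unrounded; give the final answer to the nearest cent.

A$510,993.30

Penalty periods: ⌈455/30⌉ = 16; penalty = 16 × 1.5% × A$1,417,630.00 = A$340,231.20
Interest: A$1,417,630.00 × ((1 + 0.00025)^455 − 1) = A$1,417,630.00 × 0.12045604… = A$170,762.1001…
Penalties + interest = A$340,231.2000 + A$170,762.1001… = A$510,993.30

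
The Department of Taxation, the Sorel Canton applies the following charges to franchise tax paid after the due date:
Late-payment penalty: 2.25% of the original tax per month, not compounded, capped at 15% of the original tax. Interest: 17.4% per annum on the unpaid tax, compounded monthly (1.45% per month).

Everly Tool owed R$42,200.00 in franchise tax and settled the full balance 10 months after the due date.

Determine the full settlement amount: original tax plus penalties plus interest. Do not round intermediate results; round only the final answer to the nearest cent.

R$55,064.10

Penalty (uncapped): 10 × 2.25% × R$42,200.00 = R$9,495.00; cap = 15% × R$42,200.00 = R$6,330.00 → penalty = R$6,330.00
Interest: R$42,200.00 × ((1 + 0.0145)^10 − 1) = R$42,200.00 × 0.1548365… = R$6,534.1016…
Total = R$42,200.00 + R$6,330.0000 + R$6,534.1016… = R$55,064.10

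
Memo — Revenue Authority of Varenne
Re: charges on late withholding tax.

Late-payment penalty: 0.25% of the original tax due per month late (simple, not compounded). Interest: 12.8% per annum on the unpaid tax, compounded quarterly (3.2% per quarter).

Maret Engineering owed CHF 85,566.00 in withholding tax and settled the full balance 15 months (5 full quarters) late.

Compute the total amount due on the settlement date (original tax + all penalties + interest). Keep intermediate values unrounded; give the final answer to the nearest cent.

Late-payment penalty = 0.25% × CHF 85,566.00 × 15 mo = CHF 3,208.73…
Interest: CHF 85,566.00 × ((1 + 0.032)^5 − 1) = CHF 85,566.00 × 0.1705730… = CHF 14,595.2456…
Total = CHF 85,566.00 + CHF 3,208.7250 + CHF 14,595.2456… = CHF 103,369.97

CHF 103,369.97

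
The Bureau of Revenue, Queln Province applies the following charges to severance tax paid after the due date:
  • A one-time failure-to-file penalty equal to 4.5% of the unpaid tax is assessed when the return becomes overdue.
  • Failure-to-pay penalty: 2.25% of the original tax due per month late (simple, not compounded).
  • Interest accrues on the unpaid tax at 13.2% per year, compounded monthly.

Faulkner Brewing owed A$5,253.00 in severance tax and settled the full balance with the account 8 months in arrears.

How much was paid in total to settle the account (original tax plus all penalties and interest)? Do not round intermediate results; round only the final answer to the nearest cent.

Failure-to-file penalty: 4.5% × A$5,253.00 = A$236.39…
Failure-to-pay penalty = 2.25% × A$5,253.00 × 8 mo = A$945.54
Interest (13.2%/yr ÷ 12 = 1.1%/month): A$5,253.00 × ((1 + 0.011)^8 − 1) = A$480.4581…
Total = A$5,253.00 + A$1,181.9250 + A$480.4581… = A$6,915.38

A$6,915.38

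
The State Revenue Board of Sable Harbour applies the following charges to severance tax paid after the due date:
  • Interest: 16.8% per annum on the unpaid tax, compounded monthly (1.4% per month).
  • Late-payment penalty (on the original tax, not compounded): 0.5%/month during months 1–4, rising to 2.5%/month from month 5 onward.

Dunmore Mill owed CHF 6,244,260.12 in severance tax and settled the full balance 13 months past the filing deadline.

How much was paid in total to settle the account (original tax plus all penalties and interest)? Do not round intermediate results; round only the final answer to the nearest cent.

Penalty, months 1–4: 4 × 0.5% × CHF 6,244,260.12 = CHF 124,885.20…
Penalty, months 5–13: 9 × 2.5% × CHF 6,244,260.12 = CHF 1,404,958.53…
Interest: CHF 6,244,260.12 × ((1 + 0.014)^13 − 1) = CHF 6,244,260.12 × 0.1981010… = CHF 1,236,993.9038…
Total = CHF 6,244,260.12 + CHF 1,529,843.7294 + CHF 1,236,993.9038… = CHF 9,011,097.75

CHF 9,011,097.75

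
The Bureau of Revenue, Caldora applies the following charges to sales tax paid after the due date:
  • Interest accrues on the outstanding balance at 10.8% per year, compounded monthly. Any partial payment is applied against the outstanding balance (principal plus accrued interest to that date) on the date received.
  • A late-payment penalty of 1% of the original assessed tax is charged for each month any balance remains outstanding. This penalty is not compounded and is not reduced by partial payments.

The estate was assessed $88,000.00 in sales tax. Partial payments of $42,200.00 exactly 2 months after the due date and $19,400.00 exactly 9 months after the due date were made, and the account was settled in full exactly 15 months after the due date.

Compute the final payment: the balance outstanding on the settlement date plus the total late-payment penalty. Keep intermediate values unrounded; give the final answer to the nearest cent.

Monthly rate = 10.8% ÷ 12 = 0.9%
Balance at month 2: $88,000.0000 × (1 + 0.009)^2 = $89,591.1280
After $42,200.00 payment: $89,591.1280 − $42,200.00 = $47,391.1280
Balance at month 9: $47,391.1280 × (1 + 0.009)^7 = $50,458.6015…
After $19,400.00 payment: $50,458.6015… − $19,400.00 = $31,058.6015…
Balance at month 15: $31,058.6015… × (1 + 0.009)^6 = $32,773.9581…
Penalty: 15 × 1% × $88,000.00 = $13,200.00
Final settlement = outstanding balance + penalty = $32,773.9581… + $13,200.00 = $45,973.96

$45,973.96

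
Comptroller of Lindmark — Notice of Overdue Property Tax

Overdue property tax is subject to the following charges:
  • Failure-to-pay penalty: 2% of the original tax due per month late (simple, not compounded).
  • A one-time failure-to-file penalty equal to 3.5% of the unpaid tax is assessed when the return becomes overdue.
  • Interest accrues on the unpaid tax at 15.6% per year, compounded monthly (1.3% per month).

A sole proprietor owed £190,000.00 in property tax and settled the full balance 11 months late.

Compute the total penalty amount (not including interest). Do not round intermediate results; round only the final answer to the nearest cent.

£48,450.00

Failure-to-file penalty: 3.5% × £190,000.00 = £6,650.00
Failure-to-pay penalty = 2% × £190,000.00 × 11 mo = £41,800.00
Total penalty = £6,650.00 + £41,800.00 = £48,450.00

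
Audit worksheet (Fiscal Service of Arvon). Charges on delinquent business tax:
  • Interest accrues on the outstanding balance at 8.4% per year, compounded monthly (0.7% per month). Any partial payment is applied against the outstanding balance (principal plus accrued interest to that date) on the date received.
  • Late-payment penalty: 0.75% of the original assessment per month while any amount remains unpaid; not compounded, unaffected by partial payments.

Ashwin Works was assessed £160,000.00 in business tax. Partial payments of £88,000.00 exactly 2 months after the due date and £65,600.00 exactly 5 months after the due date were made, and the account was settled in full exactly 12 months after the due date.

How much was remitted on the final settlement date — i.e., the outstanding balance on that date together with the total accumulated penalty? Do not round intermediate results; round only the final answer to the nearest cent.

Balance at month 2: £160,000.0000 × (1 + 0.007)^2 = £162,247.8400
After £88,000.00 payment: £162,247.8400 − £88,000.00 = £74,247.8400
Balance at month 5: £74,247.8400 × (1 + 0.007)^3 = £75,817.9845…
After £65,600.00 payment: £75,817.9845… − £65,600.00 = £10,217.9845…
Balance at month 12: £10,217.9845… × (1 + 0.007)^7 = £10,729.3036…
Penalty: 12 × 0.75% × £160,000.00 = £14,400.00
Final settlement = outstanding balance + penalty = £10,729.3036… + £14,400.00 = £25,129.30

£25,129.30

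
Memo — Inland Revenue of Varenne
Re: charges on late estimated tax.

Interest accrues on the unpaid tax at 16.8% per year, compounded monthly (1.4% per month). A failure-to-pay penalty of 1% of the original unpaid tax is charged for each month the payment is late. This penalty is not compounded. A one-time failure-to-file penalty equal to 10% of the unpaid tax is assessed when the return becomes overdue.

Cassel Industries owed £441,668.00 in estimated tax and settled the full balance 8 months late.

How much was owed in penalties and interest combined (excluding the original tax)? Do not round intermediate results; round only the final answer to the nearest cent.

Failure-to-file penalty: 10% × £441,668.00 = £44,166.80
Failure-to-pay penalty: 8 × 1% × £441,668.00 = £35,333.44
Interest: £441,668.00 × ((1 + 0.014)^8 − 1) = £441,668.00 × 0.1176444… = £51,959.7595…
Penalties + interest = £79,500.2400 + £51,959.7595… = £131,460.00

£131,460.00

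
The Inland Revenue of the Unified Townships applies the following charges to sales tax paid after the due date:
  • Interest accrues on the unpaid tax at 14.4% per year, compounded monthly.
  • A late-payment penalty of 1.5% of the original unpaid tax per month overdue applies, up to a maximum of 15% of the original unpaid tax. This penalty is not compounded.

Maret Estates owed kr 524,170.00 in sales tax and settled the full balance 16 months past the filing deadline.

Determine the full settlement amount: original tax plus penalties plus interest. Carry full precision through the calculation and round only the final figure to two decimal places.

Penalty (uncapped): 16 × 1.5% × kr 524,170.00 = kr 125,800.80; cap = 15% × kr 524,170.00 = kr 78,625.50 → penalty = kr 78,625.50
Interest (14.4%/yr ÷ 12 = 1.2%/month): kr 524,170.00 × ((1 + 0.012)^16 − 1) = kr 110,225.8908…
Total = kr 524,170.00 + kr 78,625.5000 + kr 110,225.8908… = kr 713,021.39

kr 713,021.39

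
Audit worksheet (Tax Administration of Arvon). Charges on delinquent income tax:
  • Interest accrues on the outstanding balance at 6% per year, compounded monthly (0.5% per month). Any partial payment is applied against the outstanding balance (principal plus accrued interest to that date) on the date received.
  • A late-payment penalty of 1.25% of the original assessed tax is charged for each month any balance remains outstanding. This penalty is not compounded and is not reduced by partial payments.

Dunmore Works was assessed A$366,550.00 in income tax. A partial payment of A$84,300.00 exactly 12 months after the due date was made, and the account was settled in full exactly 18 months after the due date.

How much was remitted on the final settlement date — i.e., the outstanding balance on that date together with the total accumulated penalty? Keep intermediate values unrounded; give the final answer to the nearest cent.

A$396,592.58

Balance at month 12: A$366,550.0000 × (1 + 0.005)^12 = A$389,158.0019…
After A$84,300.00 payment: A$389,158.0019… − A$84,300.00 = A$304,858.0019…
Balance at month 18: A$304,858.0019… × (1 + 0.005)^6 = A$314,118.8288…
Penalty: 18 × 1.25% × A$366,550.00 = A$82,473.75
Final settlement = outstanding balance + penalty = A$314,118.8288… + A$82,473.75 = A$396,592.58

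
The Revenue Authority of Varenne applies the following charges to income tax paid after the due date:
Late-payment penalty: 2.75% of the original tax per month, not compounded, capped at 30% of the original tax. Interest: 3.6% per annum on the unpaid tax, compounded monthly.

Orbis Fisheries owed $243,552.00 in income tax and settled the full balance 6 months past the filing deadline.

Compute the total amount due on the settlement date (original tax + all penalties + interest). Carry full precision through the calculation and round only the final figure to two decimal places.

$288,155.03

Penalty: 6 × 2.75% × $243,552.00 = $40,186.08 (below the 30% cap of $73,065.60)
Interest (3.6%/yr ÷ 12 = 0.3%/month): $243,552.00 × ((1 + 0.003)^6 − 1) = $4,416.9473…
Total = $243,552.00 + $40,186.0800 + $4,416.9473… = $288,155.03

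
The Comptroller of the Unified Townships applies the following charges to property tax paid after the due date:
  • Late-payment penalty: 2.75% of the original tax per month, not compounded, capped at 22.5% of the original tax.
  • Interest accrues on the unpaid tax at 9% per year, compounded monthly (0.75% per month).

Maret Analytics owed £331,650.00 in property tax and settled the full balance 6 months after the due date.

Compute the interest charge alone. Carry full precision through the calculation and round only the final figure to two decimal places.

£15,206.89

Interest: £331,650.00 × ((1 + 0.0075)^6 − 1) = £331,650.00 × 0.0458522… = £15,206.8938…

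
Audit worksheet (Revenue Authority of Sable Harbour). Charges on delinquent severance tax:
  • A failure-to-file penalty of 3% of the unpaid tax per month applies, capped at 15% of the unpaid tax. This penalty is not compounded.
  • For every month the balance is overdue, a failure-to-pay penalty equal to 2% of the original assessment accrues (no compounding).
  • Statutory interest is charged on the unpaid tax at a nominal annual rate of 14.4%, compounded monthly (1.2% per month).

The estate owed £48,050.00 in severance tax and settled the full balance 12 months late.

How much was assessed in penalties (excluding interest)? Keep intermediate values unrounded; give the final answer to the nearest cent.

Failure-to-file: 12 × 3% × £48,050.00 = £17,298.00, capped at 15% × £48,050.00 = £7,207.50
Failure-to-pay penalty: 12 × 2% × £48,050.00 = £11,532.00
Total penalty = £7,207.50 + £11,532.00 = £18,739.50

£18,739.50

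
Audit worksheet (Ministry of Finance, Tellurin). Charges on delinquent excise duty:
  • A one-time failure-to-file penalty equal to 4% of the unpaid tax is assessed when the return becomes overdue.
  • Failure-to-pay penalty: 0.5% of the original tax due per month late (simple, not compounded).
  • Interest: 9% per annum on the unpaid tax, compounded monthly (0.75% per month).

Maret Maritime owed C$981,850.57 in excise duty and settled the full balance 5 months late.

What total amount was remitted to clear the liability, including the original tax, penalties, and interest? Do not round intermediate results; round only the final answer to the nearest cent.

Failure-to-file penalty: 4% × C$981,850.57 = C$39,274.02…
Failure-to-pay penalty = 0.5% × C$981,850.57 × 5 mo = C$24,546.26…
Interest: C$981,850.57 × ((1 + 0.0075)^5 − 1) = C$981,850.57 × 0.0380667… = C$37,375.8451…
Total = C$981,850.57 + C$63,820.2871… + C$37,375.8451… = C$1,083,046.70

C$1,083,046.70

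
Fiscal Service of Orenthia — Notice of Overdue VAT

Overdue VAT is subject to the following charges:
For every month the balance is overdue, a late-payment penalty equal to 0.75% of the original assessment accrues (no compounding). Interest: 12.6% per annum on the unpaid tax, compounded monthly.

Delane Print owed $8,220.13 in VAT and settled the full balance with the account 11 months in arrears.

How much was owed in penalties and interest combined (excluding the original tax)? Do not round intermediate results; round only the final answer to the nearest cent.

$1,679.03

Late-payment penalty: 11 × 0.75% × $8,220.13 = $678.16…
Interest (12.6%/yr ÷ 12 = 1.05%/month): $8,220.13 × ((1 + 0.0105)^11 − 1) = $1,000.8734…
Penalties + interest = $678.1607… + $1,000.8734… = $1,679.03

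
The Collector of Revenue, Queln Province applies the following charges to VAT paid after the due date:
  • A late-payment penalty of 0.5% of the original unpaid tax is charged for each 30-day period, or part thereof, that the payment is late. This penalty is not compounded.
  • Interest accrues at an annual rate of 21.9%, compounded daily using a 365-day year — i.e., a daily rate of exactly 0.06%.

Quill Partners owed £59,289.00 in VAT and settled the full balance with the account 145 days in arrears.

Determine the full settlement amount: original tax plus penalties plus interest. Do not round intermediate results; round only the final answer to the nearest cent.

£66,158.71

Penalty periods: ⌈145/30⌉ = 5; penalty = 5 × 0.5% × £59,289.00 = £1,482.23…
Interest: £59,289.00 × ((1 + 0.0006)^145 − 1) = £59,289.00 × 0.09086822… = £5,387.4858…
Total = £59,289.00 + £1,482.2250 + £5,387.4858… = £66,158.71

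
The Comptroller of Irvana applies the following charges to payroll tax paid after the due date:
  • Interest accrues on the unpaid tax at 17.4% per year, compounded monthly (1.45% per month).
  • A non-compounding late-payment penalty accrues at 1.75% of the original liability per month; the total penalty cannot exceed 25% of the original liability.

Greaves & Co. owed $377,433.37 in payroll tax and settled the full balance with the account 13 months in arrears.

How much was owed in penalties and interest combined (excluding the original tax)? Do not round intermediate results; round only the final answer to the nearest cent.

Penalty: 13 × 1.75% × $377,433.37 = $85,866.09… (below the 25% cap of $94,358.34…)
Interest: $377,433.37 × ((1 + 0.0145)^13 − 1) = $377,433.37 × 0.2058039… = $77,677.2424…
Penalties + interest = $85,866.0917… + $77,677.2424… = $163,543.33

$163,543.33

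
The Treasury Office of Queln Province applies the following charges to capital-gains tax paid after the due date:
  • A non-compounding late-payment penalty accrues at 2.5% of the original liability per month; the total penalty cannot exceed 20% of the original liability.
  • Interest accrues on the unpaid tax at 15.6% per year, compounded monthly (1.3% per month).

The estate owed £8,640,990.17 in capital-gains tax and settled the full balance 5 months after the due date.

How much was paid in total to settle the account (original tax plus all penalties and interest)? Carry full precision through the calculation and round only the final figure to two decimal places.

£10,297,572.66

Penalty: 5 × 2.5% × £8,640,990.17 = £1,080,123.77… (below the 20% cap of £1,728,198.03…)
Interest: £8,640,990.17 × ((1 + 0.013)^5 − 1) = £8,640,990.17 × 0.0667121… = £576,458.7142…
Total = £8,640,990.17 + £1,080,123.7713… + £576,458.7142… = £10,297,572.66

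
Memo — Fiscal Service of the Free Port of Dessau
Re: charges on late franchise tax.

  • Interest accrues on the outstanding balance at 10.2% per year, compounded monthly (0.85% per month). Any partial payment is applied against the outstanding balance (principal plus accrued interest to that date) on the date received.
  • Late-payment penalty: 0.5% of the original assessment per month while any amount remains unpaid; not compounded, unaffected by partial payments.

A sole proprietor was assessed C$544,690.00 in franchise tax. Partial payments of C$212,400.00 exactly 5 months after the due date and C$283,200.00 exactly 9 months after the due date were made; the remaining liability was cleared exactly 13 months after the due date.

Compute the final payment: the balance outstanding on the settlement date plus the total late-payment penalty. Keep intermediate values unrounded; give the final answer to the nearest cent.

C$123,217.90

Balance at month 5: C$544,690.0000 × (1 + 0.0085)^5 = C$568,236.2228…
After C$212,400.00 payment: C$568,236.2228… − C$212,400.00 = C$355,836.2228…
Balance at month 9: C$355,836.2228… × (1 + 0.0085)^4 = C$368,089.7854…
After C$283,200.00 payment: C$368,089.7854… − C$283,200.00 = C$84,889.7854…
Balance at month 13: C$84,889.7854… × (1 + 0.0085)^4 = C$87,813.0468…
Penalty: 13 × 0.5% × C$544,690.00 = C$35,404.85
Final settlement = outstanding balance + penalty = C$87,813.0468… + C$35,404.85 = C$123,217.90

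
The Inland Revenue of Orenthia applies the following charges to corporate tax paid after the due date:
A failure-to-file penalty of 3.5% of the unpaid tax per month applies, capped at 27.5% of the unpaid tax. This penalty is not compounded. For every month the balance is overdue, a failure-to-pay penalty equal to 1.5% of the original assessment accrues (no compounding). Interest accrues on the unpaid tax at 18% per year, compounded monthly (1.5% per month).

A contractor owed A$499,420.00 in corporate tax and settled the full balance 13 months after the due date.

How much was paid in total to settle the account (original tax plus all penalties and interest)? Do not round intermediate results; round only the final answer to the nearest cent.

A$840,799.76

Failure-to-file: 13 × 3.5% × A$499,420.00 = A$227,236.10, capped at 27.5% × A$499,420.00 = A$137,340.50
Failure-to-pay penalty = 1.5% × A$499,420.00 × 13 mo = A$97,386.90
Interest: A$499,420.00 × ((1 + 0.015)^13 − 1) = A$499,420.00 × 0.2135524… = A$106,652.3616…
Total = A$499,420.00 + A$234,727.4000 + A$106,652.3616… = A$840,799.76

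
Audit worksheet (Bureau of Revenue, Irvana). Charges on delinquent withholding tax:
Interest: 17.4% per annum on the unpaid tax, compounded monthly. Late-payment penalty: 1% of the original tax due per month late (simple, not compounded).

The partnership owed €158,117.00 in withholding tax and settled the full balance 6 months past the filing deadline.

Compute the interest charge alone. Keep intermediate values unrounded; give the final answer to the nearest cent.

€14,264.59

Interest (17.4%/yr ÷ 12 = 1.45%/month): €158,117.00 × ((1 + 0.0145)^6 − 1) = €14,264.5867…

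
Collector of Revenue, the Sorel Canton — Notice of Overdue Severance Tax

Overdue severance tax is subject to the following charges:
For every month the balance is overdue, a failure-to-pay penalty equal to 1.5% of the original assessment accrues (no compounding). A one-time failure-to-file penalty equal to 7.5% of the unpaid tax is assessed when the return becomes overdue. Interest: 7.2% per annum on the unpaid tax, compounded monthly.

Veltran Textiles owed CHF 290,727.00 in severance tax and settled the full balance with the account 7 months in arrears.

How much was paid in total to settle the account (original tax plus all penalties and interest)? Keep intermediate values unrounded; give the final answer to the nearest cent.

CHF 355,490.39

Failure-to-file penalty: 7.5% × CHF 290,727.00 = CHF 21,804.53…
Failure-to-pay penalty: 7 × 1.5% × CHF 290,727.00 = CHF 30,526.34…
Interest (7.2%/yr ÷ 12 = 0.6%/month): CHF 290,727.00 × ((1 + 0.006)^7 − 1) = CHF 12,432.5347…
Total = CHF 290,727.00 + CHF 52,330.8600 + CHF 12,432.5347… = CHF 355,490.39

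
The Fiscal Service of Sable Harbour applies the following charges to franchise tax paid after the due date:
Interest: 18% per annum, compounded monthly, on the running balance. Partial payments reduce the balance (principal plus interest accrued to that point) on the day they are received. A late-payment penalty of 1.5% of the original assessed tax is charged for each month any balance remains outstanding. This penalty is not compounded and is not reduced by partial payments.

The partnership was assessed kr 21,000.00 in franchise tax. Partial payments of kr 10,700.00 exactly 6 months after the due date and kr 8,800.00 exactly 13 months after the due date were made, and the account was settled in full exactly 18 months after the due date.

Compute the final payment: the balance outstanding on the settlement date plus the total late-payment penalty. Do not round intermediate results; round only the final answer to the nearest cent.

kr 10,850.94

Monthly rate = 18% ÷ 12 = 1.5%
Balance at month 6: kr 21,000.0000 × (1 + 0.015)^6 = kr 22,962.3085…
After kr 10,700.00 payment: kr 22,962.3085… − kr 10,700.00 = kr 12,262.3085…
Balance at month 13: kr 12,262.3085… × (1 + 0.015)^7 = kr 13,609.2608…
After kr 8,800.00 payment: kr 13,609.2608… − kr 8,800.00 = kr 4,809.2608…
Balance at month 18: kr 4,809.2608… × (1 + 0.015)^5 = kr 5,180.9397…
Penalty: 18 × 1.5% × kr 21,000.00 = kr 5,670.00
Final settlement = outstanding balance + penalty = kr 5,180.9397… + kr 5,670.00 = kr 10,850.94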